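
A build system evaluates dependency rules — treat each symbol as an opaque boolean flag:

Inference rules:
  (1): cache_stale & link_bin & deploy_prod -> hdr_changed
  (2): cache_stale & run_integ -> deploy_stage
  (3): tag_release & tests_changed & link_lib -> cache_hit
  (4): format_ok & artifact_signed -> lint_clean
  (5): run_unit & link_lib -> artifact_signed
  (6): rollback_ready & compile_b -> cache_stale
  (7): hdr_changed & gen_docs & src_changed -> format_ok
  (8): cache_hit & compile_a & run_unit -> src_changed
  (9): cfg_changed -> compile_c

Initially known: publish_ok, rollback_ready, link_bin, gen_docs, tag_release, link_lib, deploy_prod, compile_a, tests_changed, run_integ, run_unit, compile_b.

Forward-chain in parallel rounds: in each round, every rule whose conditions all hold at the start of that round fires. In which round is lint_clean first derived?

Round 1: (3) [tag_release & tests_changed & link_lib -> cache_hit]; (5) [run_unit & link_lib -> artifact_signed]; (6) [rollback_ready & compile_b -> cache_stale]. Adds cache_hit, artifact_signed, cache_stale.
Round 2: (1) [cache_stale & link_bin & deploy_prod -> hdr_changed]; (2) [cache_stale & run_integ -> deploy_stage]; (8) [cache_hit & compile_a & run_unit -> src_changed]. Adds hdr_changed, deploy_stage, src_changed.
Round 3: (7) [hdr_changed & gen_docs & src_changed -> format_ok]. Adds format_ok.
Round 4: (4) [format_ok & artifact_signed -> lint_clean]. Adds lint_clean.
lint_clean first appears in round 4.

4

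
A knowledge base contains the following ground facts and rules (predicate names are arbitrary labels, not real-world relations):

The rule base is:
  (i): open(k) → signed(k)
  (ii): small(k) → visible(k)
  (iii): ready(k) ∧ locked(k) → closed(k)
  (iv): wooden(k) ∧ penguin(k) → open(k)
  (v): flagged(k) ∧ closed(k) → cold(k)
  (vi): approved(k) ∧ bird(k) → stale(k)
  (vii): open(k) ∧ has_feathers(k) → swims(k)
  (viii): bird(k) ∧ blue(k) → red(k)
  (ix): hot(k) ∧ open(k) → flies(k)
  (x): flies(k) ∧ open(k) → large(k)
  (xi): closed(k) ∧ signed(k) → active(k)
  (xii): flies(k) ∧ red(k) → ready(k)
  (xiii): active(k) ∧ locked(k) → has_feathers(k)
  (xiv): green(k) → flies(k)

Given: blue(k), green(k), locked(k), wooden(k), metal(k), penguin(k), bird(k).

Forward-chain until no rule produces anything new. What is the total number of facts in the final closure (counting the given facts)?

Round 1: (iv) [wooden(k) ∧ penguin(k) → open(k)]; (viii) [bird(k) ∧ blue(k) → red(k)]; (xiv) [green(k) → flies(k)]. New: open(k), red(k), flies(k).
Round 2: (i) [open(k) → signed(k)]; (x) [flies(k) ∧ open(k) → large(k)]; (xii) [flies(k) ∧ red(k) → ready(k)]. New: signed(k), large(k), ready(k).
Round 3: (iii) [ready(k) ∧ locked(k) → closed(k)]. New: closed(k).
Round 4: (xi) [closed(k) ∧ signed(k) → active(k)]. New: active(k).
Round 5: (xiii) [active(k) ∧ locked(k) → has_feathers(k)]. New: has_feathers(k).
Round 6: (vii) [open(k) ∧ has_feathers(k) → swims(k)]. New: swims(k).
Closure: {active(k), bird(k), blue(k), closed(k), flies(k), green(k), has_feathers(k), large(k), locked(k), metal(k), open(k), penguin(k), ready(k), red(k), signed(k), swims(k), wooden(k)} — 17 facts.

17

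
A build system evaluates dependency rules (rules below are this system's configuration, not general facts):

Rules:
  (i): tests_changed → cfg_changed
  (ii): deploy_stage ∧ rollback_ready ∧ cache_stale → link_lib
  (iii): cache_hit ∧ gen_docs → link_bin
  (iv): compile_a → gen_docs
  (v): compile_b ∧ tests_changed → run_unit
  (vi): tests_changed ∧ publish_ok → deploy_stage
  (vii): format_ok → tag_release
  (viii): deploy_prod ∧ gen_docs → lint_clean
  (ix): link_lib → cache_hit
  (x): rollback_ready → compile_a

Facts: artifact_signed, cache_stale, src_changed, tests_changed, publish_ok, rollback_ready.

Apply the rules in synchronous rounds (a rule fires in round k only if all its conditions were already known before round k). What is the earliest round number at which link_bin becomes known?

4

Round 1 — (i), (vi), (x), derive cfg_changed, deploy_stage, compile_a.
Round 2 — (ii), (iv), derive link_lib, gen_docs.
Round 3 — (ix), derive cache_hit.
Round 4 — (iii), derive link_bin.
link_bin first appears in round 4.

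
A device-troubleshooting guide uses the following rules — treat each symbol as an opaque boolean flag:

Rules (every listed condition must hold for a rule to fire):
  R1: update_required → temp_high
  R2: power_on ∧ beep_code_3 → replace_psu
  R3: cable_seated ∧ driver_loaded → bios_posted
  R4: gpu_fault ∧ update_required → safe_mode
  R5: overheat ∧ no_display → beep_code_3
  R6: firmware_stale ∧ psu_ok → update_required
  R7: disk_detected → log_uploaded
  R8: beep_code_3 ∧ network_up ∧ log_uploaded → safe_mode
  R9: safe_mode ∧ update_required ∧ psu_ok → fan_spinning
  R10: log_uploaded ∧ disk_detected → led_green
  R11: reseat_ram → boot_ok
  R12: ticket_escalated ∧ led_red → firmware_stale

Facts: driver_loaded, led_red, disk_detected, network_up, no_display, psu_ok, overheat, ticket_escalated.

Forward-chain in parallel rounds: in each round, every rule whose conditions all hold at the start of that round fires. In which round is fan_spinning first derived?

3

Round 1: R5 [overheat ∧ no_display → beep_code_3]; R7 [disk_detected → log_uploaded]; R12 [ticket_escalated ∧ led_red → firmware_stale]. New: beep_code_3, log_uploaded, firmware_stale.
Round 2: R6 [firmware_stale ∧ psu_ok → update_required]; R8 [beep_code_3 ∧ network_up ∧ log_uploaded → safe_mode]; R10 [log_uploaded ∧ disk_detected → led_green]. New: update_required, safe_mode, led_green.
Round 3: R1 [update_required → temp_high]; R9 [safe_mode ∧ update_required ∧ psu_ok → fan_spinning]. New: temp_high, fan_spinning.
fan_spinning first appears in round 3.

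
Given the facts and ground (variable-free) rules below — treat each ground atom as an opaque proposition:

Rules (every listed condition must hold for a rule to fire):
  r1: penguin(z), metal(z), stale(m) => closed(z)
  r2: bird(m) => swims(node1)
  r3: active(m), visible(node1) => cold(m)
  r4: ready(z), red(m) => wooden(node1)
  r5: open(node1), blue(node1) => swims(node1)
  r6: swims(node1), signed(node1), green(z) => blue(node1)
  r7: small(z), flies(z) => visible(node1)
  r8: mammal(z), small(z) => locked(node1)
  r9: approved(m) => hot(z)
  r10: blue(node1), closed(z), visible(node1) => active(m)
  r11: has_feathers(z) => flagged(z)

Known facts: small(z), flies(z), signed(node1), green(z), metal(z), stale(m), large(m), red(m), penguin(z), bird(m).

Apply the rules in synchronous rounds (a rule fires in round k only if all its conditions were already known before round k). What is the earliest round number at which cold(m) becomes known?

4

[1] r1 [penguin(z), metal(z), stale(m) => closed(z)]; r2 [bird(m) => swims(node1)]; r7 [small(z), flies(z) => visible(node1)]. ⇒ new: closed(z), swims(node1), visible(node1).
[2] r6 [swims(node1), signed(node1), green(z) => blue(node1)]. ⇒ new: blue(node1).
[3] r10 [blue(node1), closed(z), visible(node1) => active(m)]. ⇒ new: active(m).
[4] r3 [active(m), visible(node1) => cold(m)]. ⇒ new: cold(m).
cold(m) first appears in round 4.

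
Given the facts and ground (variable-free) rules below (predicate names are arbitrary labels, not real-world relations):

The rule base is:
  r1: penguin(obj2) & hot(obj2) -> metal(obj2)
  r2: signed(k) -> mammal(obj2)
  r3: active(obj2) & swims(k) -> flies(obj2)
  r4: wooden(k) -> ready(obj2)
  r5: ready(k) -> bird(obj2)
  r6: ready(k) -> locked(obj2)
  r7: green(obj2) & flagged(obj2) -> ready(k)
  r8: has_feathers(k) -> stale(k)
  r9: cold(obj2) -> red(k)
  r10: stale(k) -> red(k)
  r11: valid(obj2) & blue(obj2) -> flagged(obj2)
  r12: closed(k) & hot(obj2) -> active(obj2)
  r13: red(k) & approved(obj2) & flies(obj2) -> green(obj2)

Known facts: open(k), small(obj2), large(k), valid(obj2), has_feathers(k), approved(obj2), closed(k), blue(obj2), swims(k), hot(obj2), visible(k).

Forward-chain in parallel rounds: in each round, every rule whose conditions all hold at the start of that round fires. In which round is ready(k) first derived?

Round 1: r8 [has_feathers(k) -> stale(k)]; r11 [valid(obj2) & blue(obj2) -> flagged(obj2)]; r12 [closed(k) & hot(obj2) -> active(obj2)]. Adds stale(k), flagged(obj2), active(obj2).
Round 2: r3 [active(obj2) & swims(k) -> flies(obj2)]; r10 [stale(k) -> red(k)]. Adds flies(obj2), red(k).
Round 3: r13 [red(k) & approved(obj2) & flies(obj2) -> green(obj2)]. Adds green(obj2).
Round 4: r7 [green(obj2) & flagged(obj2) -> ready(k)]. Adds ready(k).
ready(k) first appears in round 4.

4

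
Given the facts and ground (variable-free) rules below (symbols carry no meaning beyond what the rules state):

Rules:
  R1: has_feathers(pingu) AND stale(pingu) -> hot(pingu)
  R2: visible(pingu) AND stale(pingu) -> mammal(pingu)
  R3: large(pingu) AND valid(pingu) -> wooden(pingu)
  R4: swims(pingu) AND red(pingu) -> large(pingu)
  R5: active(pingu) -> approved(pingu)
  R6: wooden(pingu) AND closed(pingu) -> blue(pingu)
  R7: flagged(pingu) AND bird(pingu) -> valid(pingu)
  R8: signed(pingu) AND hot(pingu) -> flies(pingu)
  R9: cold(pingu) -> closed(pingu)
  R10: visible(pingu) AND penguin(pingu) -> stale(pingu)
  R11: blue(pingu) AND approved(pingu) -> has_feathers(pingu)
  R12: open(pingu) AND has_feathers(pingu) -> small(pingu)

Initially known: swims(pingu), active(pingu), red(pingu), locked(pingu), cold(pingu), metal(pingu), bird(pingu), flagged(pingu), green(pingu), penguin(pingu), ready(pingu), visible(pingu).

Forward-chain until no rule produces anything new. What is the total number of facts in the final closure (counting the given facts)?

Round 1: R4 [swims(pingu) AND red(pingu) -> large(pingu)]; R5 [active(pingu) -> approved(pingu)]; R7 [flagged(pingu) AND bird(pingu) -> valid(pingu)]; R9 [cold(pingu) -> closed(pingu)]; R10 [visible(pingu) AND penguin(pingu) -> stale(pingu)]. New: large(pingu), approved(pingu), valid(pingu), closed(pingu), stale(pingu).
Round 2: R2 [visible(pingu) AND stale(pingu) -> mammal(pingu)]; R3 [large(pingu) AND valid(pingu) -> wooden(pingu)]. New: mammal(pingu), wooden(pingu).
Round 3: R6 [wooden(pingu) AND closed(pingu) -> blue(pingu)]. New: blue(pingu).
Round 4: R11 [blue(pingu) AND approved(pingu) -> has_feathers(pingu)]. New: has_feathers(pingu).
Round 5: R1 [has_feathers(pingu) AND stale(pingu) -> hot(pingu)]. New: hot(pingu).
Closure: {active(pingu), approved(pingu), bird(pingu), blue(pingu), closed(pingu), cold(pingu), flagged(pingu), green(pingu), has_feathers(pingu), hot(pingu), large(pingu), locked(pingu), mammal(pingu), metal(pingu), penguin(pingu), ready(pingu), red(pingu), stale(pingu), swims(pingu), valid(pingu), visible(pingu), wooden(pingu)} — 22 facts.

22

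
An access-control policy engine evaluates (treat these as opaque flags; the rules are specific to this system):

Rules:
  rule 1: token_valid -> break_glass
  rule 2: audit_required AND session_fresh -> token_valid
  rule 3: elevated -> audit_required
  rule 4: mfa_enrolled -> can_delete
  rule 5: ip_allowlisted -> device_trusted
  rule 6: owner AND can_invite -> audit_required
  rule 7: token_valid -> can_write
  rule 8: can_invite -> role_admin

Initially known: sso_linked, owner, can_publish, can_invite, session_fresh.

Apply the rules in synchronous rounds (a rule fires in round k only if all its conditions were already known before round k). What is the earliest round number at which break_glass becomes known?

3

Round 1: rule 6 [owner AND can_invite -> audit_required]; rule 8 [can_invite -> role_admin]. New: audit_required, role_admin.
Round 2: rule 2 [audit_required AND session_fresh -> token_valid]. New: token_valid.
Round 3: rule 1 [token_valid -> break_glass]; rule 7 [token_valid -> can_write]. New: break_glass, can_write.
break_glass first appears in round 3.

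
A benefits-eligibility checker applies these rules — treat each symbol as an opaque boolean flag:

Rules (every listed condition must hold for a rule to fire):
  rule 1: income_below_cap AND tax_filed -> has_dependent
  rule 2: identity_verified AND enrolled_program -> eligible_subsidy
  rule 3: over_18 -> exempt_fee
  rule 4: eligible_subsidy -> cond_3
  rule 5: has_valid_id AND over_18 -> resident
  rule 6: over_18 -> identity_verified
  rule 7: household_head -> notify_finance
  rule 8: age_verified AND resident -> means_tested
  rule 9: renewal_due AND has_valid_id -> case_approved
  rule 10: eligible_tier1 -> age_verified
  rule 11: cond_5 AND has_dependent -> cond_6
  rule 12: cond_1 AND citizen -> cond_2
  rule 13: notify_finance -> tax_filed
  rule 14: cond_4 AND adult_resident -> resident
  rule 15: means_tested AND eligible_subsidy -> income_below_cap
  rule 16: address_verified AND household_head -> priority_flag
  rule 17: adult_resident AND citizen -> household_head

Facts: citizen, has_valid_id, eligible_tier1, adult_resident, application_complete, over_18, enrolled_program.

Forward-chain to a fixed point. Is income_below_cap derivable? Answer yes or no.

yes

Round 1: rule 3 [over_18 -> exempt_fee]; rule 5 [has_valid_id AND over_18 -> resident]; rule 6 [over_18 -> identity_verified]; rule 10 [eligible_tier1 -> age_verified]; rule 17 [adult_resident AND citizen -> household_head]. New: exempt_fee, resident, identity_verified, age_verified, household_head.
Round 2: rule 2 [identity_verified AND enrolled_program -> eligible_subsidy]; rule 7 [household_head -> notify_finance]; rule 8 [age_verified AND resident -> means_tested]. New: eligible_subsidy, notify_finance, means_tested.
Round 3: rule 4 [eligible_subsidy -> cond_3]; rule 13 [notify_finance -> tax_filed]; rule 15 [means_tested AND eligible_subsidy -> income_below_cap]. New: cond_3, tax_filed, income_below_cap.
Round 4: rule 1 [income_below_cap AND tax_filed -> has_dependent]. New: has_dependent.
income_below_cap appears in round 3, so it is derivable.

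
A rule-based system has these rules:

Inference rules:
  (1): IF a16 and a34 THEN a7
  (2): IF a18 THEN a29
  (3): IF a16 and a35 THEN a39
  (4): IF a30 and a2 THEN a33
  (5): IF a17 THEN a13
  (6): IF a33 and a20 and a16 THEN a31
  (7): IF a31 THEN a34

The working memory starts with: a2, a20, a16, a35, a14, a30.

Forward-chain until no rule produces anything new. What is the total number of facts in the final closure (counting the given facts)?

11

Round 1 fires (3), (4), giving a39, a33.
Round 2 fires (6), giving a31.
Round 3 fires (7), giving a34.
Round 4 fires (1), giving a7.
Closure: {a14, a16, a2, a20, a30, a31, a33, a34, a35, a39, a7} — 11 facts.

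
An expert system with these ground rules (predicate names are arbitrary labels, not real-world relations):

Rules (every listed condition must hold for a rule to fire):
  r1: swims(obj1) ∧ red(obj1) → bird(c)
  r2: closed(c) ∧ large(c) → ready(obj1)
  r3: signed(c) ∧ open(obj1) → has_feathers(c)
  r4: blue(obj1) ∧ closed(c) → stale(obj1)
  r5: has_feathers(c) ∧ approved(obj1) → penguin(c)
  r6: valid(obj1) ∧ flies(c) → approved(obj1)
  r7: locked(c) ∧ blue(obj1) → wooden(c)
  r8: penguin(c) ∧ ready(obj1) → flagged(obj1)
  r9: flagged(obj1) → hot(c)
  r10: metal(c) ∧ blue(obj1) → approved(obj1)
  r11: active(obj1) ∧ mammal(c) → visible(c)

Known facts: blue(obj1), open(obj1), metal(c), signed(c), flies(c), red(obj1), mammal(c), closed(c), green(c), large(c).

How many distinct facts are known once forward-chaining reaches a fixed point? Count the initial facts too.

17

[1] r2 [closed(c) ∧ large(c) → ready(obj1)]; r3 [signed(c) ∧ open(obj1) → has_feathers(c)]; r4 [blue(obj1) ∧ closed(c) → stale(obj1)]; r10 [metal(c) ∧ blue(obj1) → approved(obj1)]. ⇒ new: ready(obj1), has_feathers(c), stale(obj1), approved(obj1).
[2] r5 [has_feathers(c) ∧ approved(obj1) → penguin(c)]. ⇒ new: penguin(c).
[3] r8 [penguin(c) ∧ ready(obj1) → flagged(obj1)]. ⇒ new: flagged(obj1).
[4] r9 [flagged(obj1) → hot(c)]. ⇒ new: hot(c).
Closure: {approved(obj1), blue(obj1), closed(c), flagged(obj1), flies(c), green(c), has_feathers(c), hot(c), large(c), mammal(c), metal(c), open(obj1), penguin(c), ready(obj1), red(obj1), signed(c), stale(obj1)} — 17 facts.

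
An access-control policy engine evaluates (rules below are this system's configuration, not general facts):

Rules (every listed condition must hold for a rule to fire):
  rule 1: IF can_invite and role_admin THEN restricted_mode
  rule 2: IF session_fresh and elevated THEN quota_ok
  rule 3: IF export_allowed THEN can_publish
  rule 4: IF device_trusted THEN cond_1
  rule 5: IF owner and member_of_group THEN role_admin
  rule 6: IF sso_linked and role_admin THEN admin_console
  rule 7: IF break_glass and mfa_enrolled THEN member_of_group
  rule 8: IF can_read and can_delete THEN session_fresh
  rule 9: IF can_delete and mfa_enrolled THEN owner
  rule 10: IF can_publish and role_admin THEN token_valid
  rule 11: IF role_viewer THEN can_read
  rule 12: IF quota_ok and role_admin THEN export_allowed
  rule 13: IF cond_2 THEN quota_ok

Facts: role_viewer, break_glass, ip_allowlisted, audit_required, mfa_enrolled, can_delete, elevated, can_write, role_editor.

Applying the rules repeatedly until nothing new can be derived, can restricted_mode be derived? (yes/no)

no

Round 1 fires rule 7, rule 9, rule 11, giving member_of_group, owner, can_read.
Round 2 fires rule 5, rule 8, giving role_admin, session_fresh.
Round 3 fires rule 2, giving quota_ok.
Round 4 fires rule 12, giving export_allowed.
Round 5 fires rule 3, giving can_publish.
Round 6 fires rule 10, giving token_valid.
Fixed point reached. restricted_mode is concluded only by rule 1; rule 1 needs can_invite (never derived).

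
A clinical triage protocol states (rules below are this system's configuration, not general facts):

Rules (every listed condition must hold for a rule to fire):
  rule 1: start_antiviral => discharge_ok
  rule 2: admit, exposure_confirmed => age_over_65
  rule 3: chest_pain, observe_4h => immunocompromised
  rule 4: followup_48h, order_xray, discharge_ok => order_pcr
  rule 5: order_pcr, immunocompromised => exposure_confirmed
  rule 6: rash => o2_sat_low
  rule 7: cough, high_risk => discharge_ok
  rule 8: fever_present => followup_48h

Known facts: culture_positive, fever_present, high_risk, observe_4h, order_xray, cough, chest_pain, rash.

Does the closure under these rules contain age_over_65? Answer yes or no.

no

Round 1: rule 3 [chest_pain, observe_4h => immunocompromised]; rule 6 [rash => o2_sat_low]; rule 7 [cough, high_risk => discharge_ok]; rule 8 [fever_present => followup_48h]. Adds immunocompromised, o2_sat_low, discharge_ok, followup_48h.
Round 2: rule 4 [followup_48h, order_xray, discharge_ok => order_pcr]. Adds order_pcr.
Round 3: rule 5 [order_pcr, immunocompromised => exposure_confirmed]. Adds exposure_confirmed.
Fixed point reached. age_over_65 is concluded only by rule 2; rule 2 needs admit (never derived).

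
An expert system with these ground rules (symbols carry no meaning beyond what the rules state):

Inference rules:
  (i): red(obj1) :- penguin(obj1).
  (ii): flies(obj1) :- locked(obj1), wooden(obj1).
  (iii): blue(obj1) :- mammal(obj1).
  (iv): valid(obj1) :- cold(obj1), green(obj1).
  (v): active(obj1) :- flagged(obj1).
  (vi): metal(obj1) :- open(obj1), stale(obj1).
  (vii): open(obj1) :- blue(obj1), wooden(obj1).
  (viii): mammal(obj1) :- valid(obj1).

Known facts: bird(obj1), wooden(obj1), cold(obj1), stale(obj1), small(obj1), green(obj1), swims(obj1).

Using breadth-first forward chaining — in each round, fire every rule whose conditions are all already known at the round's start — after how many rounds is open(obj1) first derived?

4

Round 1 — (iv), derive valid(obj1).
Round 2 — (viii), derive mammal(obj1).
Round 3 — (iii), derive blue(obj1).
Round 4 — (vii), derive open(obj1).
open(obj1) first appears in round 4.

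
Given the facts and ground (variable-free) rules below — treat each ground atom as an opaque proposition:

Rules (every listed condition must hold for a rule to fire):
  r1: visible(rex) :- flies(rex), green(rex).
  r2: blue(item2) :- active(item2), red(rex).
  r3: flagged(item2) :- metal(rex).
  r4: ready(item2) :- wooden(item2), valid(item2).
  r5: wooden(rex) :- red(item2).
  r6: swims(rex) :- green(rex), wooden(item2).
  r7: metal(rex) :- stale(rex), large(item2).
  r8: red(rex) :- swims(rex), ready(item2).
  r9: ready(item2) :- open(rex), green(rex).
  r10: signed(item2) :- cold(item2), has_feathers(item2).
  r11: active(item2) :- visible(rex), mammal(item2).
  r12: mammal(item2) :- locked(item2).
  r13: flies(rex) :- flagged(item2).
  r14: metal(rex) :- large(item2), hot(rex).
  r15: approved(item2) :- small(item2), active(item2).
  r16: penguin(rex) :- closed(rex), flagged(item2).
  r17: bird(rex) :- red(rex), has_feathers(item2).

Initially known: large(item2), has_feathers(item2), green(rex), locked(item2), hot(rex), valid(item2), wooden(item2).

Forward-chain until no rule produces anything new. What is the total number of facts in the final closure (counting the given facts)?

Round 1: r4 [ready(item2) :- wooden(item2), valid(item2).]; r6 [swims(rex) :- green(rex), wooden(item2).]; r12 [mammal(item2) :- locked(item2).]; r14 [metal(rex) :- large(item2), hot(rex).]. Adds ready(item2), swims(rex), mammal(item2), metal(rex).
Round 2: r3 [flagged(item2) :- metal(rex).]; r8 [red(rex) :- swims(rex), ready(item2).]. Adds flagged(item2), red(rex).
Round 3: r13 [flies(rex) :- flagged(item2).]; r17 [bird(rex) :- red(rex), has_feathers(item2).]. Adds flies(rex), bird(rex).
Round 4: r1 [visible(rex) :- flies(rex), green(rex).]. Adds visible(rex).
Round 5: r11 [active(item2) :- visible(rex), mammal(item2).]. Adds active(item2).
Round 6: r2 [blue(item2) :- active(item2), red(rex).]. Adds blue(item2).
Closure: {active(item2), bird(rex), blue(item2), flagged(item2), flies(rex), green(rex), has_feathers(item2), hot(rex), large(item2), locked(item2), mammal(item2), metal(rex), ready(item2), red(rex), swims(rex), valid(item2), visible(rex), wooden(item2)} — 18 facts.

18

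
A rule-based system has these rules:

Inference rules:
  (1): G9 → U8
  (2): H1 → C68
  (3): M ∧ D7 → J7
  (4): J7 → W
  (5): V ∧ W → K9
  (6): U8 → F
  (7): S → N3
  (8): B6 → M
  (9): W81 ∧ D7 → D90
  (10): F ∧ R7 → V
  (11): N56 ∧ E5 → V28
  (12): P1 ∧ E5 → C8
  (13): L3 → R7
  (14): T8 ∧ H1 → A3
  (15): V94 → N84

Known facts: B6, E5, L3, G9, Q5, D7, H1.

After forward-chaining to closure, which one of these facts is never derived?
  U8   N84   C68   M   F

N84

[1] (1) [G9 → U8]; (2) [H1 → C68]; (8) [B6 → M]; (13) [L3 → R7]. ⇒ new: U8, C68, M, R7.
[2] (3) [M ∧ D7 → J7]; (6) [U8 → F]. ⇒ new: J7, F.
[3] (4) [J7 → W]; (10) [F ∧ R7 → V]. ⇒ new: W, V.
[4] (5) [V ∧ W → K9]. ⇒ new: K9.
Derived: F (round 2), U8 (round 1), M (round 1), C68 (round 1). N84 never appears in any round.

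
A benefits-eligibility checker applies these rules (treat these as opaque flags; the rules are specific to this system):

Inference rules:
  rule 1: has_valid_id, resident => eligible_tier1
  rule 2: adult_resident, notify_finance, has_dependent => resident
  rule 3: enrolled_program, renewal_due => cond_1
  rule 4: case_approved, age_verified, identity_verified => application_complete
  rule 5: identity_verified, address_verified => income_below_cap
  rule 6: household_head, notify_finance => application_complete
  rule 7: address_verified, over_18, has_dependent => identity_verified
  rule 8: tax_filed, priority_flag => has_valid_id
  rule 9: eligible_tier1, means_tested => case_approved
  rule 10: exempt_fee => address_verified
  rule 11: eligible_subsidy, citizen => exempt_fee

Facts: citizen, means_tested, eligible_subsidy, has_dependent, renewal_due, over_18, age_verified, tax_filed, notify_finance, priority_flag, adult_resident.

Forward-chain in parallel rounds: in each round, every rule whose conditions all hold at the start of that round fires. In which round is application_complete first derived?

4

Round 1 fires rule 2, rule 8, rule 11, giving resident, has_valid_id, exempt_fee.
Round 2 fires rule 1, rule 10, giving eligible_tier1, address_verified.
Round 3 fires rule 7, rule 9, giving identity_verified, case_approved.
Round 4 fires rule 4, rule 5, giving application_complete, income_below_cap.
application_complete first appears in round 4.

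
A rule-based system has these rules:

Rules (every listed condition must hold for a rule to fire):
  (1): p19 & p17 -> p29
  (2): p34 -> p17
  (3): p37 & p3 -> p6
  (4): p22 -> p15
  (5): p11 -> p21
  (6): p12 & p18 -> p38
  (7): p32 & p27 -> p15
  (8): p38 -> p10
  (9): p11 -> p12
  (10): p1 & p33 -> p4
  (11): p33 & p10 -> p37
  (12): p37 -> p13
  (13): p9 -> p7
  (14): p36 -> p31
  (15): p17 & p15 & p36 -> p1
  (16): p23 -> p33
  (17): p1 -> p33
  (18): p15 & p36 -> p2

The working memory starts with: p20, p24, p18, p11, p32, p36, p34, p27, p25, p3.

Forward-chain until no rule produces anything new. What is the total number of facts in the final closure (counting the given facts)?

24

[1] (2) [p34 -> p17]; (5) [p11 -> p21]; (7) [p32 & p27 -> p15]; (9) [p11 -> p12]; (14) [p36 -> p31]. ⇒ new: p17, p21, p15, p12, p31.
[2] (6) [p12 & p18 -> p38]; (15) [p17 & p15 & p36 -> p1]; (18) [p15 & p36 -> p2]. ⇒ new: p38, p1, p2.
[3] (8) [p38 -> p10]; (17) [p1 -> p33]. ⇒ new: p10, p33.
[4] (10) [p1 & p33 -> p4]; (11) [p33 & p10 -> p37]. ⇒ new: p4, p37.
[5] (3) [p37 & p3 -> p6]; (12) [p37 -> p13]. ⇒ new: p6, p13.
Closure: {p1, p10, p11, p12, p13, p15, p17, p18, p2, p20, p21, p24, p25, p27, p3, p31, p32, p33, p34, p36, p37, p38, p4, p6} — 24 facts.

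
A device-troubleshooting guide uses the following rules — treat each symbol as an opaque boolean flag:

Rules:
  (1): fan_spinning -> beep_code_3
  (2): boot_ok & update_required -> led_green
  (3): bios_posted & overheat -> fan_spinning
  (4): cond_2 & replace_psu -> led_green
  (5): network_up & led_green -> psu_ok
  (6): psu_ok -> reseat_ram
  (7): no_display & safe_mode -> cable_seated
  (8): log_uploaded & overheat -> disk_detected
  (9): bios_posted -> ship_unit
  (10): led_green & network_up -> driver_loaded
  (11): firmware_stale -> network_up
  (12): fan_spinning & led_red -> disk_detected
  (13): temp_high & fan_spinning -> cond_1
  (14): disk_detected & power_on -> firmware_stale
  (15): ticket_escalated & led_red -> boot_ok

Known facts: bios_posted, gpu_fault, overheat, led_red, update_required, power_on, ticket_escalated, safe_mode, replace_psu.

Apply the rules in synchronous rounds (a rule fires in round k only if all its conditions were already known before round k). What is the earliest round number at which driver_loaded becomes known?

5

Round 1 — (3), (9), (15), derive fan_spinning, ship_unit, boot_ok.
Round 2 — (1), (2), (12), derive beep_code_3, led_green, disk_detected.
Round 3 — (14), derive firmware_stale.
Round 4 — (11), derive network_up.
Round 5 — (5), (10), derive psu_ok, driver_loaded.
driver_loaded first appears in round 5.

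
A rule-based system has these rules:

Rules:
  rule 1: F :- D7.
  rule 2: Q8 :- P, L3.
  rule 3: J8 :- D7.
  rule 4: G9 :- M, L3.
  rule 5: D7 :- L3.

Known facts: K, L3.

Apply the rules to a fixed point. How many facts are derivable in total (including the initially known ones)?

Round 1 fires rule 5, giving D7.
Round 2 fires rule 1, rule 3, giving F, J8.
Closure: {D7, F, J8, K, L3} — 5 facts.

5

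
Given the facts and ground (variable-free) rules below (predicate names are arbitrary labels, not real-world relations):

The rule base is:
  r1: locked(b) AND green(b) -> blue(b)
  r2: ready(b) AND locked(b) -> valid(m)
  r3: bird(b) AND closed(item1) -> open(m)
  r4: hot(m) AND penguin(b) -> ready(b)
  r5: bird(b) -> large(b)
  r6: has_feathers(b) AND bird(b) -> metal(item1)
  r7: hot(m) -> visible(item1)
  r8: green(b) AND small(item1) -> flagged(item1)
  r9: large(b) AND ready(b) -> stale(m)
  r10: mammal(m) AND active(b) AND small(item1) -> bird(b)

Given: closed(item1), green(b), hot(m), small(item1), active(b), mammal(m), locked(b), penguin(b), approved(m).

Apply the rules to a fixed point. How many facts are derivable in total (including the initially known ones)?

[1] r1 [locked(b) AND green(b) -> blue(b)]; r4 [hot(m) AND penguin(b) -> ready(b)]; r7 [hot(m) -> visible(item1)]; r8 [green(b) AND small(item1) -> flagged(item1)]; r10 [mammal(m) AND active(b) AND small(item1) -> bird(b)]. ⇒ new: blue(b), ready(b), visible(item1), flagged(item1), bird(b).
[2] r2 [ready(b) AND locked(b) -> valid(m)]; r3 [bird(b) AND closed(item1) -> open(m)]; r5 [bird(b) -> large(b)]. ⇒ new: valid(m), open(m), large(b).
[3] r9 [large(b) AND ready(b) -> stale(m)]. ⇒ new: stale(m).
Closure: {active(b), approved(m), bird(b), blue(b), closed(item1), flagged(item1), green(b), hot(m), large(b), locked(b), mammal(m), open(m), penguin(b), ready(b), small(item1), stale(m), valid(m), visible(item1)} — 18 facts.

18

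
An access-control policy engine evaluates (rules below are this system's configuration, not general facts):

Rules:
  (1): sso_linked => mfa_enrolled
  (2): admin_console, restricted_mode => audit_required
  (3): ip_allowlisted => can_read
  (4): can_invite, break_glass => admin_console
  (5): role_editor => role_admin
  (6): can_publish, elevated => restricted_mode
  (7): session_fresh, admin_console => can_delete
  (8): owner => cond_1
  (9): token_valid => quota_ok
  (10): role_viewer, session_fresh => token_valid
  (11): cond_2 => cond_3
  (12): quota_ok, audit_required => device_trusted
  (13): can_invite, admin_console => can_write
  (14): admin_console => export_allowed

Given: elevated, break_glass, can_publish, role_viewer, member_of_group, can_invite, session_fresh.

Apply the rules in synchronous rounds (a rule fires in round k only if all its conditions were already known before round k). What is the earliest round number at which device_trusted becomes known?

3

Round 1: (4) [can_invite, break_glass => admin_console]; (6) [can_publish, elevated => restricted_mode]; (10) [role_viewer, session_fresh => token_valid]. Adds admin_console, restricted_mode, token_valid.
Round 2: (2) [admin_console, restricted_mode => audit_required]; (7) [session_fresh, admin_console => can_delete]; (9) [token_valid => quota_ok]; (13) [can_invite, admin_console => can_write]; (14) [admin_console => export_allowed]. Adds audit_required, can_delete, quota_ok, can_write, export_allowed.
Round 3: (12) [quota_ok, audit_required => device_trusted]. Adds device_trusted.
device_trusted first appears in round 3.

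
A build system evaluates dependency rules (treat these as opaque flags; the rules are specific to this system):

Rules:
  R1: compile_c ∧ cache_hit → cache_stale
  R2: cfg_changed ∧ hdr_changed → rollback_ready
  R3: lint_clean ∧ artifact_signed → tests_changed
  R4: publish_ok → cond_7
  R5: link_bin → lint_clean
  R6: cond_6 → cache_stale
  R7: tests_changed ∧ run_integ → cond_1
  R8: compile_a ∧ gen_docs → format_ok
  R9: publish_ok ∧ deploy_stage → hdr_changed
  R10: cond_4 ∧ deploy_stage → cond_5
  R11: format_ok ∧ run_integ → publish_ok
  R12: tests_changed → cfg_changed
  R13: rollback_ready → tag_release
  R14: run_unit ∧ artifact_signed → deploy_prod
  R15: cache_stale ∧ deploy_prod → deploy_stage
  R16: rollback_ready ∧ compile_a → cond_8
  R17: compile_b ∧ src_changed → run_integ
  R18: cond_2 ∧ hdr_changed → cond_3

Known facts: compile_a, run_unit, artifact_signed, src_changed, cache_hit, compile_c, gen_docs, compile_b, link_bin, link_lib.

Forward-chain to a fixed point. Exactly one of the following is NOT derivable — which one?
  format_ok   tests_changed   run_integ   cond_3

cond_3

Round 1 fires R1, R5, R8, R14, R17, giving cache_stale, lint_clean, format_ok, deploy_prod, run_integ.
Round 2 fires R3, R11, R15, giving tests_changed, publish_ok, deploy_stage.
Round 3 fires R4, R7, R9, R12, giving cond_7, cond_1, hdr_changed, cfg_changed.
Round 4 fires R2, giving rollback_ready.
Round 5 fires R13, R16, giving tag_release, cond_8.
Derived: tests_changed (round 2), format_ok (round 1), run_integ (round 1). cond_3 never appears in any round.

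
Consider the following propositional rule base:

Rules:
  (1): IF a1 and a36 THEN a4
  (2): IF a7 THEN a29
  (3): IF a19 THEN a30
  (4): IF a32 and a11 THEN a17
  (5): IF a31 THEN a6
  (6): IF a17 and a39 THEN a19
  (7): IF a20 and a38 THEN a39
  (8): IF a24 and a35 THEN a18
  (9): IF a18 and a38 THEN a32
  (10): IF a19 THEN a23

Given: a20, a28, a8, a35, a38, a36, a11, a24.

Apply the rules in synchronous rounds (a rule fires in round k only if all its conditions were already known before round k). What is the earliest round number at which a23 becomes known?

Round 1 — (7), (8), derive a39, a18.
Round 2 — (9), derive a32.
Round 3 — (4), derive a17.
Round 4 — (6), derive a19.
Round 5 — (3), (10), derive a30, a23.
a23 first appears in round 5.

5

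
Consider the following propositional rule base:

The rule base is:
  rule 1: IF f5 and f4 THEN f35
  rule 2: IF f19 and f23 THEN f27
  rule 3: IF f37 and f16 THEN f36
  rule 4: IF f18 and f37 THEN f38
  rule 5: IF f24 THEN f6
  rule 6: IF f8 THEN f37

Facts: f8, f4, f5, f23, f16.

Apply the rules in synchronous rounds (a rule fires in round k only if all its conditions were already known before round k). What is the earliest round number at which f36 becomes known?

2

Round 1 — rule 1, rule 6, derive f35, f37.
Round 2 — rule 3, derive f36.
f36 first appears in round 2.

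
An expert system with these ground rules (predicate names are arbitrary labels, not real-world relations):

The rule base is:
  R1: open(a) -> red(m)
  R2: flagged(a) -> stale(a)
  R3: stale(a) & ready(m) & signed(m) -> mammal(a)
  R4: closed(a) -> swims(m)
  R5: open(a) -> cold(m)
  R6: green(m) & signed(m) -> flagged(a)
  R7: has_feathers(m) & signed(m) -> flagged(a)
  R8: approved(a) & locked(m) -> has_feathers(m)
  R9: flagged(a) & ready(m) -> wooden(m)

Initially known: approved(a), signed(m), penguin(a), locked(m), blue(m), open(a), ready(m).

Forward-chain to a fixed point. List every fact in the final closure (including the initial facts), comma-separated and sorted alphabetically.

Round 1 fires R1, R5, R8, giving red(m), cold(m), has_feathers(m).
Round 2 fires R7, giving flagged(a).
Round 3 fires R2, R9, giving stale(a), wooden(m).
Round 4 fires R3, giving mammal(a).

approved(a), blue(m), cold(m), flagged(a), has_feathers(m), locked(m), mammal(a), open(a), penguin(a), ready(m), red(m), signed(m), stale(a), wooden(m)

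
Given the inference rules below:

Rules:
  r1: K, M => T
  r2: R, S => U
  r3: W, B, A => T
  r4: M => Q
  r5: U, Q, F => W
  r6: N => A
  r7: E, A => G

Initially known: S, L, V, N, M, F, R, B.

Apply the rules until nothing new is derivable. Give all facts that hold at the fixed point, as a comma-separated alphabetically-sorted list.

A, B, F, L, M, N, Q, R, S, T, U, V, W

Round 1: r2 [R, S => U]; r4 [M => Q]; r6 [N => A]. New: U, Q, A.
Round 2: r5 [U, Q, F => W]. New: W.
Round 3: r3 [W, B, A => T]. New: T.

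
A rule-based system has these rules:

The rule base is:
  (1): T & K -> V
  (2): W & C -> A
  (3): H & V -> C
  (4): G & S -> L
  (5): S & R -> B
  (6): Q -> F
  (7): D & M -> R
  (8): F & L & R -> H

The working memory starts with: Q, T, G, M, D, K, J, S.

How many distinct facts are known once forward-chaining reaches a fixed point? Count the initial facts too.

15

Round 1 fires (1), (4), (6), (7), giving V, L, F, R.
Round 2 fires (5), (8), giving B, H.
Round 3 fires (3), giving C.
Closure: {B, C, D, F, G, H, J, K, L, M, Q, R, S, T, V} — 15 facts.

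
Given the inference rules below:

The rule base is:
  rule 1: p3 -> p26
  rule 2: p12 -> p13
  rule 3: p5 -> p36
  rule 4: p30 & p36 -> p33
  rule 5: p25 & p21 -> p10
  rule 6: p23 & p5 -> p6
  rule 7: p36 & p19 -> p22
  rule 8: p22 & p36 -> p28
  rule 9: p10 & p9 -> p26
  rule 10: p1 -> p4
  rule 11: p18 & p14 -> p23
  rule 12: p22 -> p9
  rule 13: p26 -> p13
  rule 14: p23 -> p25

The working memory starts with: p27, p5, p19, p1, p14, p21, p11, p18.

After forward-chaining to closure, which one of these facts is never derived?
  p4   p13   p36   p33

Round 1: rule 3 [p5 -> p36]; rule 10 [p1 -> p4]; rule 11 [p18 & p14 -> p23]. New: p36, p4, p23.
Round 2: rule 6 [p23 & p5 -> p6]; rule 7 [p36 & p19 -> p22]; rule 14 [p23 -> p25]. New: p6, p22, p25.
Round 3: rule 5 [p25 & p21 -> p10]; rule 8 [p22 & p36 -> p28]; rule 12 [p22 -> p9]. New: p10, p28, p9.
Round 4: rule 9 [p10 & p9 -> p26]. New: p26.
Round 5: rule 13 [p26 -> p13]. New: p13.
Derived: p4 (round 1), p13 (round 5), p36 (round 1). p33 never appears in any round.

p33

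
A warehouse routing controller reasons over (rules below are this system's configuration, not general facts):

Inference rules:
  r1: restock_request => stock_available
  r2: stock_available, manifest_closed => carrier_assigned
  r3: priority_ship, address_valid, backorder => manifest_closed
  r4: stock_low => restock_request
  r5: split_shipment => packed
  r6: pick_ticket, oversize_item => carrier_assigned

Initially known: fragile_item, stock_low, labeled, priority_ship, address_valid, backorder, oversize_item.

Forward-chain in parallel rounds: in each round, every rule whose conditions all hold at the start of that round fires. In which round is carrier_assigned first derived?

3

Round 1 fires r3, r4, giving manifest_closed, restock_request.
Round 2 fires r1, giving stock_available.
Round 3 fires r2, giving carrier_assigned.
carrier_assigned first appears in round 3.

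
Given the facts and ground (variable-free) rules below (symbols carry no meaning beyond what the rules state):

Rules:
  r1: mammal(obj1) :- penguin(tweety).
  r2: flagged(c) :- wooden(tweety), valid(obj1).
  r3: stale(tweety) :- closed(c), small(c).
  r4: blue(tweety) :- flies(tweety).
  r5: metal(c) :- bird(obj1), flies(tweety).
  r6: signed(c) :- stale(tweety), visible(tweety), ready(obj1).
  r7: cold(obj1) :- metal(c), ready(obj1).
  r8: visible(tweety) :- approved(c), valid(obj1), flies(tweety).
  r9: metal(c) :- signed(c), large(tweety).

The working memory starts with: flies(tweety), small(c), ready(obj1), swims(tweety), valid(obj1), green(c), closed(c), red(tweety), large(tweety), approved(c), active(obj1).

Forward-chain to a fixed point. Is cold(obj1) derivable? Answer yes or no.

Round 1: r3 [stale(tweety) :- closed(c), small(c).]; r4 [blue(tweety) :- flies(tweety).]; r8 [visible(tweety) :- approved(c), valid(obj1), flies(tweety).]. New: stale(tweety), blue(tweety), visible(tweety).
Round 2: r6 [signed(c) :- stale(tweety), visible(tweety), ready(obj1).]. New: signed(c).
Round 3: r9 [metal(c) :- signed(c), large(tweety).]. New: metal(c).
Round 4: r7 [cold(obj1) :- metal(c), ready(obj1).]. New: cold(obj1).
cold(obj1) appears in round 4, so it is derivable.

yes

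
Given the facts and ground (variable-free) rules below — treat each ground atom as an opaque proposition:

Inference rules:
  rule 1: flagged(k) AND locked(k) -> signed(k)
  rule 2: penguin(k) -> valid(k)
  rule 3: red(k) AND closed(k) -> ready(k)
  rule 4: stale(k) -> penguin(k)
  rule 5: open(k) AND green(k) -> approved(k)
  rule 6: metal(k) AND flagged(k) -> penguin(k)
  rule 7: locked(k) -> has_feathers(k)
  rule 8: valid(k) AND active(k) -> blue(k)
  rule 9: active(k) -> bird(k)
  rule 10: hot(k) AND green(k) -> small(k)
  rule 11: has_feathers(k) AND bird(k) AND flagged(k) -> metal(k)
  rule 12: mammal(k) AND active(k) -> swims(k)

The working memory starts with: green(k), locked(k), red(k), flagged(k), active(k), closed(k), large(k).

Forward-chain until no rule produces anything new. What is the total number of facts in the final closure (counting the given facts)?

Round 1 fires rule 1, rule 3, rule 7, rule 9, giving signed(k), ready(k), has_feathers(k), bird(k).
Round 2 fires rule 11, giving metal(k).
Round 3 fires rule 6, giving penguin(k).
Round 4 fires rule 2, giving valid(k).
Round 5 fires rule 8, giving blue(k).
Closure: {active(k), bird(k), blue(k), closed(k), flagged(k), green(k), has_feathers(k), large(k), locked(k), metal(k), penguin(k), ready(k), red(k), signed(k), valid(k)} — 15 facts.

15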